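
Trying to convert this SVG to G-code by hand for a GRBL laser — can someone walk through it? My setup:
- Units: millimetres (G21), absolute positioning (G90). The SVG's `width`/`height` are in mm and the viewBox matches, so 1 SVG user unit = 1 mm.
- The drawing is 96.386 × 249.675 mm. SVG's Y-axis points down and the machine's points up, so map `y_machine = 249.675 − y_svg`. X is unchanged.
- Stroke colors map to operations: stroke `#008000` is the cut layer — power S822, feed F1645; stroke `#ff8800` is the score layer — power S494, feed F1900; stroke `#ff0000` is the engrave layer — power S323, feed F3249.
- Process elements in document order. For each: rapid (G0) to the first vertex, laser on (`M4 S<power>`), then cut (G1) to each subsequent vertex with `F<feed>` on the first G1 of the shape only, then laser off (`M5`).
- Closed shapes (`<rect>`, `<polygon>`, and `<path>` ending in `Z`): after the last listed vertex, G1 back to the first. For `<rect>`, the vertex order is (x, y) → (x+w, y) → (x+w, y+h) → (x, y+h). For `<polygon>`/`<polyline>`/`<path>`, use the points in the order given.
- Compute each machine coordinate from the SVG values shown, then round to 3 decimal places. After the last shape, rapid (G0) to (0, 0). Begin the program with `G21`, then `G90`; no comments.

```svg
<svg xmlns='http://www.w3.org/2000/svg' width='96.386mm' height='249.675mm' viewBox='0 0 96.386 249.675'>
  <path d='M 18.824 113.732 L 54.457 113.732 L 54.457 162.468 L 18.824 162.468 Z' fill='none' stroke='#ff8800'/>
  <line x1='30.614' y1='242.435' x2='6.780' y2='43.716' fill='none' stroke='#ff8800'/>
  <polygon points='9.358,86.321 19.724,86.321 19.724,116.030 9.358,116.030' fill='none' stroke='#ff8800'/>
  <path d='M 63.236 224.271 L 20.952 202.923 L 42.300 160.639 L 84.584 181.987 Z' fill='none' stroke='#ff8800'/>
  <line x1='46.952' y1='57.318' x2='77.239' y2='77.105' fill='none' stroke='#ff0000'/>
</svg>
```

viewBox `0 0 96.386 249.675` with mm width/height → 1 unit = 1 mm. Flip: y_m = 249.675 − y_svg.

**Shape 1** — `<path>` rectangle, stroke `#ff8800` → score (S494, F1900). Machine vertices: (18.824,135.943) → (54.457,135.943) → (54.457,87.207) → (18.824,87.207) → (18.824,135.943). Closed: final G1 returns to the first vertex.

**Shape 2** — `<line>` line segment, stroke `#ff8800` → score (S494, F1900). Machine vertices: (30.614,7.240) → (6.780,205.959). Open path.

**Shape 3** — `<polygon>` rectangle, stroke `#ff8800` → score (S494, F1900). Machine vertices: (9.358,163.354) → (19.724,163.354) → (19.724,133.645) → (9.358,133.645) → (9.358,163.354). Closed: final G1 returns to the first vertex.

**Shape 4** — `<path>` regular polygon, stroke `#ff8800` → score (S494, F1900). Machine vertices: (63.236,25.404) → (20.952,46.752) → (42.300,89.036) → (84.584,67.688) → (63.236,25.404). Closed: final G1 returns to the first vertex.

**Shape 5** — `<line>` line segment, stroke `#ff0000` → engrave (S323, F3249). Machine vertices: (46.952,192.357) → (77.239,172.570). Open path.

G21
G90
G0 X18.824 Y135.943
M4 S494
G1 X54.457 Y135.943 F1900
G1 X54.457 Y87.207
G1 X18.824 Y87.207
G1 X18.824 Y135.943
M5
G0 X30.614 Y7.240
M4 S494
G1 X6.780 Y205.959 F1900
M5
G0 X9.358 Y163.354
M4 S494
G1 X19.724 Y163.354 F1900
G1 X19.724 Y133.645
G1 X9.358 Y133.645
G1 X9.358 Y163.354
M5
G0 X63.236 Y25.404
M4 S494
G1 X20.952 Y46.752 F1900
G1 X42.300 Y89.036
G1 X84.584 Y67.688
G1 X63.236 Y25.404
M5
G0 X46.952 Y192.357
M4 S323
G1 X77.239 Y172.570 F3249
M5
G0 X0.000 Y0.000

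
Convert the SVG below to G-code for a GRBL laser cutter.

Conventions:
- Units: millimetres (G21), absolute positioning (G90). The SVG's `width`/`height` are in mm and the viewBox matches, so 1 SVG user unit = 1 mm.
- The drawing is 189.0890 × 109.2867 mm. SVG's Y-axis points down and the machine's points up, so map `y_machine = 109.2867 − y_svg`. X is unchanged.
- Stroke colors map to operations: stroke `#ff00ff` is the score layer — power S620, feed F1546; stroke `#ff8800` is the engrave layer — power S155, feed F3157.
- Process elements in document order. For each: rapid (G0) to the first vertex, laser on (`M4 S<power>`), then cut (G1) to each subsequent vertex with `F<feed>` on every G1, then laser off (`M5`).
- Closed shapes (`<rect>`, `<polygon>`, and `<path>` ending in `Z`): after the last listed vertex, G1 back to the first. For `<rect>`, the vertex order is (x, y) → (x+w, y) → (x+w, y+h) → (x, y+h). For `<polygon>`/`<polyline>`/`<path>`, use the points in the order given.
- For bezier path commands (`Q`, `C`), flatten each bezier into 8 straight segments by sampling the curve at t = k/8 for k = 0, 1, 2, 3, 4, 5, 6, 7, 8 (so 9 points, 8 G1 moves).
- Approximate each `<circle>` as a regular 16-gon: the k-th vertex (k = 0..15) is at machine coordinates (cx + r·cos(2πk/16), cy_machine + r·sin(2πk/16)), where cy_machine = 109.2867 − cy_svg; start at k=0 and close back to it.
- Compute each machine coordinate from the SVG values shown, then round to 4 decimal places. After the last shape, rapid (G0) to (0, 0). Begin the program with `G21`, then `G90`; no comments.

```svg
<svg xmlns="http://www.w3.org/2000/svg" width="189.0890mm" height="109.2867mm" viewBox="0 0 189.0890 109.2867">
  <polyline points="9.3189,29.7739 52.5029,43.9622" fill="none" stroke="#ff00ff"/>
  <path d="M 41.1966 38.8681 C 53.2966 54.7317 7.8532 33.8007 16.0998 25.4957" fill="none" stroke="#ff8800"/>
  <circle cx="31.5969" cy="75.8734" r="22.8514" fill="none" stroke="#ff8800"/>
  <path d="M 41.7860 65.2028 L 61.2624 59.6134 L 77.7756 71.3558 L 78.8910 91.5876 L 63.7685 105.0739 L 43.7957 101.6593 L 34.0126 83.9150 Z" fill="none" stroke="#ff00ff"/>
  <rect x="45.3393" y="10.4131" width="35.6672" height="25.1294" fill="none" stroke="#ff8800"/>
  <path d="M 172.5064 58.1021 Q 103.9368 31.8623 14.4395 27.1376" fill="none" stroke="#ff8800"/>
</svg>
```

G21
G90
G0 X9.3189 Y79.5128
M4 S620
G1 X52.5029 Y65.3245 F1546
M5
G0 X41.1966 Y70.4186
M4 S155
G1 X43.2540 Y66.0980 F3157
G1 X41.2202 Y64.6477 F3157
G1 X36.3988 Y65.4886 F3157
G1 X30.0932 Y68.0416 F3157
G1 X23.6070 Y71.7274 F3157
G1 X18.2437 Y75.9671 F3157
G1 X15.3068 Y80.1813 F3157
G1 X16.0998 Y83.7910 F3157
M5
G0 X54.4483 Y33.4133
M4 S155
G1 X52.7088 Y42.1582 F3157
G1 X47.7553 Y49.5717 F3157
G1 X40.3418 Y54.5252 F3157
G1 X31.5969 Y56.2647 F3157
G1 X22.8520 Y54.5252 F3157
G1 X15.4385 Y49.5717 F3157
G1 X10.4850 Y42.1582 F3157
G1 X8.7455 Y33.4133 F3157
G1 X10.4850 Y24.6684 F3157
G1 X15.4385 Y17.2549 F3157
G1 X22.8520 Y12.3014 F3157
G1 X31.5969 Y10.5619 F3157
G1 X40.3418 Y12.3014 F3157
G1 X47.7553 Y17.2549 F3157
G1 X52.7088 Y24.6684 F3157
G1 X54.4483 Y33.4133 F3157
M5
G0 X41.7860 Y44.0839
M4 S620
G1 X61.2624 Y49.6733 F1546
G1 X77.7756 Y37.9309 F1546
G1 X78.8910 Y17.6991 F1546
G1 X63.7685 Y4.2128 F1546
G1 X43.7957 Y7.6274 F1546
G1 X34.0126 Y25.3717 F1546
G1 X41.7860 Y44.0839 F1546
M5
G0 X45.3393 Y98.8736
M4 S155
G1 X81.0065 Y98.8736 F3157
G1 X81.0065 Y73.7442 F3157
G1 X45.3393 Y73.7442 F3157
G1 X45.3393 Y98.8736 F3157
M5
G0 X172.5064 Y51.1846
M4 S155
G1 X155.0370 Y57.4084 F3157
G1 X136.9136 Y62.9598 F3157
G1 X118.1362 Y67.8389 F3157
G1 X98.7049 Y72.0456 F3157
G1 X78.6195 Y75.5800 F3157
G1 X57.8802 Y78.4421 F3157
G1 X36.4868 Y80.6318 F3157
G1 X14.4395 Y82.1491 F3157
M5
G0 X0.0000 Y0.0000

1 u = 1 mm; y_m = 109.2867 − y.

[1] `<polyline>` line segment, #ff00ff→score S620 F1546: (9.3189,79.5128) → (52.5029,65.3245)

[2] `<path>` cubic bezier, #ff8800→engrave S155 F3157: (41.1966,70.4186) → (43.2540,66.0980) → (41.2202,64.6477) → (36.3988,65.4886) → (30.0932,68.0416) → (23.6070,71.7274) → (18.2437,75.9671) → (15.3068,80.1813) → (16.0998,83.7910)

[3] `<circle>` circle, #ff8800→engrave S155 F3157: (54.4483,33.4133) → (52.7088,42.1582) → (47.7553,49.5717) → (40.3418,54.5252) → (31.5969,56.2647) → (22.8520,54.5252) → (15.4385,49.5717) → (10.4850,42.1582) → (8.7455,33.4133) → (10.4850,24.6684) → (15.4385,17.2549) → (22.8520,12.3014) → (31.5969,10.5619) → (40.3418,12.3014) → (47.7553,17.2549) → (52.7088,24.6684) → (54.4483,33.4133) (closed)

[4] `<path>` regular polygon, #ff00ff→score S620 F1546: (41.7860,44.0839) → (61.2624,49.6733) → (77.7756,37.9309) → (78.8910,17.6991) → (63.7685,4.2128) → (43.7957,7.6274) → (34.0126,25.3717) → (41.7860,44.0839) (closed)

[5] `<rect>` rectangle, #ff8800→engrave S155 F3157: (45.3393,98.8736) → (81.0065,98.8736) → (81.0065,73.7442) → (45.3393,73.7442) → (45.3393,98.8736) (closed)

[6] `<path>` quadratic bezier, #ff8800→engrave S155 F3157: (172.5064,51.1846) → (155.0370,57.4084) → (136.9136,62.9598) → (118.1362,67.8389) → (98.7049,72.0456) → (78.6195,75.5800) → (57.8802,78.4421) → (36.4868,80.6318) → (14.4395,82.1491)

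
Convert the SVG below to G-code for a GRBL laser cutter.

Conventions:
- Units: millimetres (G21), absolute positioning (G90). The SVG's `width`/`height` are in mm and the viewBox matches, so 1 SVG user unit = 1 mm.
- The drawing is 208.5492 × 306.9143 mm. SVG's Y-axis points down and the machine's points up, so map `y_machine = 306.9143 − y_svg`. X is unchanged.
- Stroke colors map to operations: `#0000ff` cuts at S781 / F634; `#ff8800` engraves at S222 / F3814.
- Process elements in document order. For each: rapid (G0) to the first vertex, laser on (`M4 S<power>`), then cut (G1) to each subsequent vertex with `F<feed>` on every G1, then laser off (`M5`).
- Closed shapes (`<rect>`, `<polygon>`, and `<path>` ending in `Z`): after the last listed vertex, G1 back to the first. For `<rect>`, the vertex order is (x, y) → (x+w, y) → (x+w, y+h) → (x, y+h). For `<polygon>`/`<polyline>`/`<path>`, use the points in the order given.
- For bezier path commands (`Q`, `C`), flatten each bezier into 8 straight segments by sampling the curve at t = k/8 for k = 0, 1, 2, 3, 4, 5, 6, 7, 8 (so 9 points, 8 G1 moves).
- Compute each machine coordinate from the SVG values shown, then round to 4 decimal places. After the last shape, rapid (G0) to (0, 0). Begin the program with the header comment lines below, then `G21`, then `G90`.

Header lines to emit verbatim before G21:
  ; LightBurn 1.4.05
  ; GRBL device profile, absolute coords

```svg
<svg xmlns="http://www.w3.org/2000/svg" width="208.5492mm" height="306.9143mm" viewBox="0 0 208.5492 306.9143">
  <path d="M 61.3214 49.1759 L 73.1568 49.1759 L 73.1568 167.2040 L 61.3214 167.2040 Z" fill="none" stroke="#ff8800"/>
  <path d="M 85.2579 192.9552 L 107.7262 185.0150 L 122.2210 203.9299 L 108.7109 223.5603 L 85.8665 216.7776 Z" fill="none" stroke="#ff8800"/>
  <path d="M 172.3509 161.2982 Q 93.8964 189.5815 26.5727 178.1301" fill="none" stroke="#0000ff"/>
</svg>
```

Since the viewBox matches the mm dimensions, user units are millimetres directly. The only transform is the Y-flip y_m = 306.9143 − y_svg.

Shape 1 is a rectangle drawn with `<path>`. Its stroke #ff8800 means engrave at S222, F3814. After flipping Y the toolpath is (61.3214,257.7384) → (73.1568,257.7384) → (73.1568,139.7103) → (61.3214,139.7103) → (61.3214,257.7384), returning to the start.

Shape 2 is a regular polygon drawn with `<path>`. Its stroke #ff8800 means engrave at S222, F3814. After flipping Y the toolpath is (85.2579,113.9591) → (107.7262,121.8993) → (122.2210,102.9844) → (108.7109,83.3540) → (85.8665,90.1367) → (85.2579,113.9591), returning to the start.

Shape 3 is a quadratic bezier drawn with `<path>`. Its stroke #0000ff means cut at S781, F634. After flipping Y the toolpath is (172.3509,145.6161) → (152.9112,139.1661) → (133.8193,133.9579) → (115.0753,129.9913) → (96.6791,127.2665) → (78.6307,125.7833) → (60.9302,125.5419) → (43.5775,126.5422) → (26.5727,128.7842).

; LightBurn 1.4.05
; GRBL device profile, absolute coords
G21
G90
G0 X61.3214 Y257.7384
M4 S222
G1 X73.1568 Y257.7384 F3814
G1 X73.1568 Y139.7103 F3814
G1 X61.3214 Y139.7103 F3814
G1 X61.3214 Y257.7384 F3814
M5
G0 X85.2579 Y113.9591
M4 S222
G1 X107.7262 Y121.8993 F3814
G1 X122.2210 Y102.9844 F3814
G1 X108.7109 Y83.3540 F3814
G1 X85.8665 Y90.1367 F3814
G1 X85.2579 Y113.9591 F3814
M5
G0 X172.3509 Y145.6161
M4 S781
G1 X152.9112 Y139.1661 F634
G1 X133.8193 Y133.9579 F634
G1 X115.0753 Y129.9913 F634
G1 X96.6791 Y127.2665 F634
G1 X78.6307 Y125.7833 F634
G1 X60.9302 Y125.5419 F634
G1 X43.5775 Y126.5422 F634
G1 X26.5727 Y128.7842 F634
M5
G0 X0.0000 Y0.0000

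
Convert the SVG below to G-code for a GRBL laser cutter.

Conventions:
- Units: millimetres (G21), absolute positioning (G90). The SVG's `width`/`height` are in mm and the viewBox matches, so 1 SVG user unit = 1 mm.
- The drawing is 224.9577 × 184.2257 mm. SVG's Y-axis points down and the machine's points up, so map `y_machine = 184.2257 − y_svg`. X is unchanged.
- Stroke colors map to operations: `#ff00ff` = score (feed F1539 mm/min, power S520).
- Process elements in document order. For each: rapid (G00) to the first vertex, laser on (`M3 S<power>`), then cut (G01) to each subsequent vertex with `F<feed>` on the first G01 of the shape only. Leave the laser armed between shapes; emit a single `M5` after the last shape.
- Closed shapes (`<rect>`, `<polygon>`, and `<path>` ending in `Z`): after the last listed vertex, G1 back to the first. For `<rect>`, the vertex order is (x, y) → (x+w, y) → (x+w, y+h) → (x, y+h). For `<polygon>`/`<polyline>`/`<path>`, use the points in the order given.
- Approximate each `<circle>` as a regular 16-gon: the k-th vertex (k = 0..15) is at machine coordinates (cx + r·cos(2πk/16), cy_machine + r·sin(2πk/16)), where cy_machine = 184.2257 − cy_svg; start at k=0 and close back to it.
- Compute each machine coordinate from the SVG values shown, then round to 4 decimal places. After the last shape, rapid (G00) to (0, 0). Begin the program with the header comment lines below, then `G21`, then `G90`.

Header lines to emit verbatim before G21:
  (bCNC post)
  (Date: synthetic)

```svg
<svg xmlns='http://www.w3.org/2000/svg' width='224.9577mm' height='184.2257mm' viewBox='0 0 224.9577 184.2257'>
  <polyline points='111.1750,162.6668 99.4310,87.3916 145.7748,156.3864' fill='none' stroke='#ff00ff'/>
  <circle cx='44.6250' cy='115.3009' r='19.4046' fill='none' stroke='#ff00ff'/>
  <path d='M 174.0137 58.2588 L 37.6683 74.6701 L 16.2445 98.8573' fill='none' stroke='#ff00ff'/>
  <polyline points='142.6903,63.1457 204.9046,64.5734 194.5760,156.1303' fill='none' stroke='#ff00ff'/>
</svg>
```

Since the viewBox matches the mm dimensions, user units are millimetres directly. The only transform is the Y-flip y_m = 184.2257 − y_svg.

Shape 1 is a open polyline drawn with `<polyline>`. Its stroke #ff00ff means score at S520, F1539. After flipping Y the toolpath is (111.1750,21.5589) → (99.4310,96.8341) → (145.7748,27.8393).

Shape 2 is a circle drawn with `<circle>`. Its stroke #ff00ff means score at S520, F1539. After flipping Y the toolpath is (64.0296,68.9248) → (62.5525,76.3506) → (58.3461,82.6459) → (52.0508,86.8523) → (44.6250,88.3294) → (37.1992,86.8523) → (30.9039,82.6459) → (26.6975,76.3506) → (25.2204,68.9248) → (26.6975,61.4990) → (30.9039,55.2037) → (37.1992,50.9973) → (44.6250,49.5202) → (52.0508,50.9973) → (58.3461,55.2037) → (62.5525,61.4990) → (64.0296,68.9248), returning to the start.

Shape 3 is a open polyline drawn with `<path>`. Its stroke #ff00ff means score at S520, F1539. After flipping Y the toolpath is (174.0137,125.9669) → (37.6683,109.5556) → (16.2445,85.3684).

Shape 4 is a open polyline drawn with `<polyline>`. Its stroke #ff00ff means score at S520, F1539. After flipping Y the toolpath is (142.6903,121.0800) → (204.9046,119.6523) → (194.5760,28.0954).

(bCNC post)
(Date: synthetic)
G21
G90
G00 X111.1750 Y21.5589
M3 S520
G01 X99.4310 Y96.8341 F1539
G01 X145.7748 Y27.8393
G00 X64.0296 Y68.9248
M3 S520
G01 X62.5525 Y76.3506 F1539
G01 X58.3461 Y82.6459
G01 X52.0508 Y86.8523
G01 X44.6250 Y88.3294
G01 X37.1992 Y86.8523
G01 X30.9039 Y82.6459
G01 X26.6975 Y76.3506
G01 X25.2204 Y68.9248
G01 X26.6975 Y61.4990
G01 X30.9039 Y55.2037
G01 X37.1992 Y50.9973
G01 X44.6250 Y49.5202
G01 X52.0508 Y50.9973
G01 X58.3461 Y55.2037
G01 X62.5525 Y61.4990
G01 X64.0296 Y68.9248
G00 X174.0137 Y125.9669
M3 S520
G01 X37.6683 Y109.5556 F1539
G01 X16.2445 Y85.3684
G00 X142.6903 Y121.0800
M3 S520
G01 X204.9046 Y119.6523 F1539
G01 X194.5760 Y28.0954
M5
G00 X0.0000 Y0.0000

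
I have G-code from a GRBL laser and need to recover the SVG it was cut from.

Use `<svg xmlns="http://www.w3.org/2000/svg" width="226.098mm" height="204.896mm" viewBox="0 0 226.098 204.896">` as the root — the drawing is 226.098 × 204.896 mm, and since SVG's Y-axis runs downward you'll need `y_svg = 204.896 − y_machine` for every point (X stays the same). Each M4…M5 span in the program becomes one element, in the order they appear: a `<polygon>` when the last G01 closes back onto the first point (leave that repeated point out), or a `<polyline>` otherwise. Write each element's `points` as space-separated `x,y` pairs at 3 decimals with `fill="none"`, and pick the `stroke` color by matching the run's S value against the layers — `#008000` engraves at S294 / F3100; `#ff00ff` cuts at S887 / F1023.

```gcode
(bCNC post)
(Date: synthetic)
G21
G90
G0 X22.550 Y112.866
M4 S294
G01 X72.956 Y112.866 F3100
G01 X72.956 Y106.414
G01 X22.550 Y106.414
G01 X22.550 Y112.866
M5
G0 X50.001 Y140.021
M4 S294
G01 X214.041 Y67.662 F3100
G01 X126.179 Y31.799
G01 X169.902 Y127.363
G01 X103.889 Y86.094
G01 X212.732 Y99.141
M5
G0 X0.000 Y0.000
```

<svg xmlns="http://www.w3.org/2000/svg" width="226.098mm" height="204.896mm" viewBox="0 0 226.098 204.896">
  <polygon points="22.550,92.030 72.956,92.030 72.956,98.482 22.550,98.482" fill="none" stroke="#008000"/>
  <polyline points="50.001,64.875 214.041,137.234 126.179,173.097 169.902,77.533 103.889,118.802 212.732,105.755" fill="none" stroke="#008000"/>
</svg>

Each laser-on run becomes one SVG element. Flip Y back into SVG space with y_svg = 204.896 − y_machine. Every run uses S294, so all elements get stroke `#008000` (engrave).

Run 1: The run returns to its start, so emit a `<polygon>` with points (Y-flipped): 22.550,92.030 72.956,92.030 72.956,98.482 22.550,98.482.

Run 2: The run is open, so emit a `<polyline>` with points (Y-flipped): 50.001,64.875 214.041,137.234 126.179,173.097 169.902,77.533 103.889,118.802 212.732,105.755.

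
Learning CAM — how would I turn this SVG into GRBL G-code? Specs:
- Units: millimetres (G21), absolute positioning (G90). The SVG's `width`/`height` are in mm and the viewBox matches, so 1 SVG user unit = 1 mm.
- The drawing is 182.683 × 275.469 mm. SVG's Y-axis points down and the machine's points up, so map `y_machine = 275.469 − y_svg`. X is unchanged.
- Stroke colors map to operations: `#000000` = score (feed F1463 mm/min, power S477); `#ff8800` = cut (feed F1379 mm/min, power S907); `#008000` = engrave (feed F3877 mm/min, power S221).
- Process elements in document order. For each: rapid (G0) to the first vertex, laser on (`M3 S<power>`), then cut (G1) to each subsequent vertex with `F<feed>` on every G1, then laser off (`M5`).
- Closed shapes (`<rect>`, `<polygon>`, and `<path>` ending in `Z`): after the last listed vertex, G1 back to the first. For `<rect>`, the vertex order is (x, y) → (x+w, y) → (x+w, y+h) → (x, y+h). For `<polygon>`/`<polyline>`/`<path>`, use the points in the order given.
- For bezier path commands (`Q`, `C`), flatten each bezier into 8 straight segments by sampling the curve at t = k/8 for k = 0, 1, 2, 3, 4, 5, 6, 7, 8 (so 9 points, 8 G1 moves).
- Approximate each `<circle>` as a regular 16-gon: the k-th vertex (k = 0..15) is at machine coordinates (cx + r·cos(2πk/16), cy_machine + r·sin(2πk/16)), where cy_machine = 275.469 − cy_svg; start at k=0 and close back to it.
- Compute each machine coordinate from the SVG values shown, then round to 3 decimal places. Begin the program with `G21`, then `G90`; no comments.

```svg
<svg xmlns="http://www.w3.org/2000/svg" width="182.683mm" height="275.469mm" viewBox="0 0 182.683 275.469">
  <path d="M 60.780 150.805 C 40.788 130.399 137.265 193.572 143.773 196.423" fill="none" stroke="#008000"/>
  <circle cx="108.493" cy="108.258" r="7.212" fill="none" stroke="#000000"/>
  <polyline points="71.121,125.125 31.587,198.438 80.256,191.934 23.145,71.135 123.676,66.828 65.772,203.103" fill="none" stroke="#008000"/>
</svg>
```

G21
G90
G0 X60.780 Y124.664
M3 S221
G1 X58.339 Y128.680 F3877
G1 X64.398 Y126.546 F3877
G1 X76.538 Y119.949 F3877
G1 X92.339 Y110.576 F3877
G1 X109.382 Y100.113 F3877
G1 X125.248 Y90.246 F3877
G1 X137.518 Y82.662 F3877
G1 X143.773 Y79.046 F3877
M5
G0 X115.705 Y167.211
M3 S477
G1 X115.156 Y169.971 F1463
G1 X113.593 Y172.311 F1463
G1 X111.253 Y173.874 F1463
G1 X108.493 Y174.423 F1463
G1 X105.733 Y173.874 F1463
G1 X103.393 Y172.311 F1463
G1 X101.830 Y169.971 F1463
G1 X101.281 Y167.211 F1463
G1 X101.830 Y164.451 F1463
G1 X103.393 Y162.111 F1463
G1 X105.733 Y160.548 F1463
G1 X108.493 Y159.999 F1463
G1 X111.253 Y160.548 F1463
G1 X113.593 Y162.111 F1463
G1 X115.156 Y164.451 F1463
G1 X115.705 Y167.211 F1463
M5
G0 X71.121 Y150.344
M3 S221
G1 X31.587 Y77.031 F3877
G1 X80.256 Y83.535 F3877
G1 X23.145 Y204.334 F3877
G1 X123.676 Y208.641 F3877
G1 X65.772 Y72.366 F3877
M5

Since the viewBox matches the mm dimensions, user units are millimetres directly. The only transform is the Y-flip y_m = 275.469 − y_svg.

Shape 1 is a cubic bezier drawn with `<path>`. Its stroke #008000 means engrave at S221, F3877. After flipping Y the toolpath is (60.780,124.664) → (58.339,128.680) → (64.398,126.546) → (76.538,119.949) → (92.339,110.576) → (109.382,100.113) → (125.248,90.246) → (137.518,82.662) → (143.773,79.046).

Shape 2 is a circle drawn with `<circle>`. Its stroke #000000 means score at S477, F1463. After flipping Y the toolpath is (115.705,167.211) → (115.156,169.971) → (113.593,172.311) → (111.253,173.874) → (108.493,174.423) → (105.733,173.874) → (103.393,172.311) → (101.830,169.971) → (101.281,167.211) → (101.830,164.451) → (103.393,162.111) → (105.733,160.548) → (108.493,159.999) → (111.253,160.548) → (113.593,162.111) → (115.156,164.451) → (115.705,167.211), returning to the start.

Shape 3 is a open polyline drawn with `<polyline>`. Its stroke #008000 means engrave at S221, F3877. After flipping Y the toolpath is (71.121,150.344) → (31.587,77.031) → (80.256,83.535) → (23.145,204.334) → (123.676,208.641) → (65.772,72.366).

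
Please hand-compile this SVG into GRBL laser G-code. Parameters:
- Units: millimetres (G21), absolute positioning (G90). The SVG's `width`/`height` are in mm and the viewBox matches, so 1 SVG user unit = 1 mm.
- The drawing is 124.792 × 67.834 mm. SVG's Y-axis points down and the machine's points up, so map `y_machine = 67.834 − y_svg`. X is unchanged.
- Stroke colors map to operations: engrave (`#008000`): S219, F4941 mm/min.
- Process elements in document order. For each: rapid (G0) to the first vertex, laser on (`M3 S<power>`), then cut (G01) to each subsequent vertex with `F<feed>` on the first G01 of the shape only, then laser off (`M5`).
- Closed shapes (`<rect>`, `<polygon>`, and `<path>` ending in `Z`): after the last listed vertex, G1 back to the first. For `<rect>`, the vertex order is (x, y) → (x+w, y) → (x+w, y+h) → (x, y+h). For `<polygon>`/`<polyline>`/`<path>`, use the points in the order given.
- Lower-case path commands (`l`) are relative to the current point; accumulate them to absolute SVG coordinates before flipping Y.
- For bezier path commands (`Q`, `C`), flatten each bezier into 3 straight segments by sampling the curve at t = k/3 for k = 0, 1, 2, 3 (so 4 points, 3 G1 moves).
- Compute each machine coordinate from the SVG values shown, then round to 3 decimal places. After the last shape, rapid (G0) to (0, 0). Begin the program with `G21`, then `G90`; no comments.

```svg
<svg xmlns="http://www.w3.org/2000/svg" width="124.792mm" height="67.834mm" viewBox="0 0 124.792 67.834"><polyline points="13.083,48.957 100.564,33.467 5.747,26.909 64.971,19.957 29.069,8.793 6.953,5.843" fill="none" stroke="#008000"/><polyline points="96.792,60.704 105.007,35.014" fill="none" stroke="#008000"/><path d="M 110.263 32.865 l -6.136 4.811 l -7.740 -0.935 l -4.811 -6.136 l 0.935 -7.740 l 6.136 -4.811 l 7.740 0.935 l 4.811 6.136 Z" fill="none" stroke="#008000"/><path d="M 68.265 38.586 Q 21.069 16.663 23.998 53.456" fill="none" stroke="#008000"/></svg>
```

viewBox `0 0 124.792 67.834` with mm width/height → 1 unit = 1 mm. Flip: y_m = 67.834 − y_svg.

**Shape 1** — `<polyline>` open polyline, stroke `#008000` → engrave (S219, F4941). Machine vertices: (13.083,18.877) → (100.564,34.367) → (5.747,40.925) → (64.971,47.877) → (29.069,59.041) → (6.953,61.991). Open path.

**Shape 2** — `<polyline>` line segment, stroke `#008000` → engrave (S219, F4941). Machine vertices: (96.792,7.130) → (105.007,32.820). Open path.

**Shape 3** — `<path>` regular polygon, stroke `#008000` → engrave (S219, F4941). Machine vertices: (110.263,34.969) → (104.127,30.158) → (96.387,31.093) → (91.576,37.229) → (92.511,44.969) → (98.647,49.780) → (106.387,48.845) → (111.198,42.709) → (110.263,34.969). Closed: final G1 returns to the first vertex.

**Shape 4** — `<path>` quadratic bezier, stroke `#008000` → engrave (S219, F4941). Control points (SVG): P0=(68.265,38.586), P1=(21.069,16.663), P2=(23.998,53.456); sampled at t=k/3. Machine vertices: (68.265,29.248) → (42.370,37.339) → (27.615,32.383) → (23.998,14.378). Open path.

G21
G90
G0 X13.083 Y18.877
M3 S219
G01 X100.564 Y34.367 F4941
G01 X5.747 Y40.925
G01 X64.971 Y47.877
G01 X29.069 Y59.041
G01 X6.953 Y61.991
M5
G0 X96.792 Y7.130
M3 S219
G01 X105.007 Y32.820 F4941
M5
G0 X110.263 Y34.969
M3 S219
G01 X104.127 Y30.158 F4941
G01 X96.387 Y31.093
G01 X91.576 Y37.229
G01 X92.511 Y44.969
G01 X98.647 Y49.780
G01 X106.387 Y48.845
G01 X111.198 Y42.709
G01 X110.263 Y34.969
M5
G0 X68.265 Y29.248
M3 S219
G01 X42.370 Y37.339 F4941
G01 X27.615 Y32.383
G01 X23.998 Y14.378
M5
G0 X0.000 Y0.000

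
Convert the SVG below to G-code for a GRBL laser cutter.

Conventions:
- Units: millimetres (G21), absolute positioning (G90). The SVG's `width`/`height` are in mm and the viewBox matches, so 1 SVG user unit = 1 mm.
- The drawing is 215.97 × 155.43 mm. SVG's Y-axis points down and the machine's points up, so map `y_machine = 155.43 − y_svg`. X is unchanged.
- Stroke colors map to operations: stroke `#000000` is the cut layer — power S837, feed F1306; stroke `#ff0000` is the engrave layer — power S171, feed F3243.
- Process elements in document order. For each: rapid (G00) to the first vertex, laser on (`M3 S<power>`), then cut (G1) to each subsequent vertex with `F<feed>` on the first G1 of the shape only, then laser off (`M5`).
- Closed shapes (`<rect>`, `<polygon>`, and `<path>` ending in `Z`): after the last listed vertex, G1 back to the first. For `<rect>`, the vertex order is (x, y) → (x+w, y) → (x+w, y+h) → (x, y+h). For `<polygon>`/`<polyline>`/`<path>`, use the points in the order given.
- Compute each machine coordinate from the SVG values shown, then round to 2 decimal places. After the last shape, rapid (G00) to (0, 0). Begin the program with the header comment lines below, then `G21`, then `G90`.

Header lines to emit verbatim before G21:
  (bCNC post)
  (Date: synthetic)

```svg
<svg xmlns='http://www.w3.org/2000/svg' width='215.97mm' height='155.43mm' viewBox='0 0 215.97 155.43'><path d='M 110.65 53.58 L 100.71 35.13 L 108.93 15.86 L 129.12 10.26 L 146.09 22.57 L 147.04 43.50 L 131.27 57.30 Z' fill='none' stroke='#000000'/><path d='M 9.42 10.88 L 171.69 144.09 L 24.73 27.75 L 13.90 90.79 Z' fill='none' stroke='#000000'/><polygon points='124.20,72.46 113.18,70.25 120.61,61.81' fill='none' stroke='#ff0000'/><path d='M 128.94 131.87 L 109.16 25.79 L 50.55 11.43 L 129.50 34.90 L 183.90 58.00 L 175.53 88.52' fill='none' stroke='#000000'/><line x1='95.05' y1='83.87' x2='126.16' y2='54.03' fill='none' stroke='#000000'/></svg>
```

Since the viewBox matches the mm dimensions, user units are millimetres directly. The only transform is the Y-flip y_m = 155.43 − y_svg.

Shape 1 is a regular polygon drawn with `<path>`. Its stroke #000000 means cut at S837, F1306. After flipping Y the toolpath is (110.65,101.85) → (100.71,120.30) → (108.93,139.57) → (129.12,145.17) → (146.09,132.86) → (147.04,111.93) → (131.27,98.13) → (110.65,101.85), returning to the start.

Shape 2 is a closed polygon drawn with `<path>`. Its stroke #000000 means cut at S837, F1306. After flipping Y the toolpath is (9.42,144.55) → (171.69,11.34) → (24.73,127.68) → (13.90,64.64) → (9.42,144.55), returning to the start.

Shape 3 is a regular polygon drawn with `<polygon>`. Its stroke #ff0000 means engrave at S171, F3243. After flipping Y the toolpath is (124.20,82.97) → (113.18,85.18) → (120.61,93.62) → (124.20,82.97), returning to the start.

Shape 4 is a open polyline drawn with `<path>`. Its stroke #000000 means cut at S837, F1306. After flipping Y the toolpath is (128.94,23.56) → (109.16,129.64) → (50.55,144.00) → (129.50,120.53) → (183.90,97.43) → (175.53,66.91).

Shape 5 is a line segment drawn with `<line>`. Its stroke #000000 means cut at S837, F1306. After flipping Y the toolpath is (95.05,71.56) → (126.16,101.40).

(bCNC post)
(Date: synthetic)
G21
G90
G00 X110.65 Y101.85
M3 S837
G1 X100.71 Y120.30 F1306
G1 X108.93 Y139.57
G1 X129.12 Y145.17
G1 X146.09 Y132.86
G1 X147.04 Y111.93
G1 X131.27 Y98.13
G1 X110.65 Y101.85
M5
G00 X9.42 Y144.55
M3 S837
G1 X171.69 Y11.34 F1306
G1 X24.73 Y127.68
G1 X13.90 Y64.64
G1 X9.42 Y144.55
M5
G00 X124.20 Y82.97
M3 S171
G1 X113.18 Y85.18 F3243
G1 X120.61 Y93.62
G1 X124.20 Y82.97
M5
G00 X128.94 Y23.56
M3 S837
G1 X109.16 Y129.64 F1306
G1 X50.55 Y144.00
G1 X129.50 Y120.53
G1 X183.90 Y97.43
G1 X175.53 Y66.91
M5
G00 X95.05 Y71.56
M3 S837
G1 X126.16 Y101.40 F1306
M5
G00 X0.00 Y0.00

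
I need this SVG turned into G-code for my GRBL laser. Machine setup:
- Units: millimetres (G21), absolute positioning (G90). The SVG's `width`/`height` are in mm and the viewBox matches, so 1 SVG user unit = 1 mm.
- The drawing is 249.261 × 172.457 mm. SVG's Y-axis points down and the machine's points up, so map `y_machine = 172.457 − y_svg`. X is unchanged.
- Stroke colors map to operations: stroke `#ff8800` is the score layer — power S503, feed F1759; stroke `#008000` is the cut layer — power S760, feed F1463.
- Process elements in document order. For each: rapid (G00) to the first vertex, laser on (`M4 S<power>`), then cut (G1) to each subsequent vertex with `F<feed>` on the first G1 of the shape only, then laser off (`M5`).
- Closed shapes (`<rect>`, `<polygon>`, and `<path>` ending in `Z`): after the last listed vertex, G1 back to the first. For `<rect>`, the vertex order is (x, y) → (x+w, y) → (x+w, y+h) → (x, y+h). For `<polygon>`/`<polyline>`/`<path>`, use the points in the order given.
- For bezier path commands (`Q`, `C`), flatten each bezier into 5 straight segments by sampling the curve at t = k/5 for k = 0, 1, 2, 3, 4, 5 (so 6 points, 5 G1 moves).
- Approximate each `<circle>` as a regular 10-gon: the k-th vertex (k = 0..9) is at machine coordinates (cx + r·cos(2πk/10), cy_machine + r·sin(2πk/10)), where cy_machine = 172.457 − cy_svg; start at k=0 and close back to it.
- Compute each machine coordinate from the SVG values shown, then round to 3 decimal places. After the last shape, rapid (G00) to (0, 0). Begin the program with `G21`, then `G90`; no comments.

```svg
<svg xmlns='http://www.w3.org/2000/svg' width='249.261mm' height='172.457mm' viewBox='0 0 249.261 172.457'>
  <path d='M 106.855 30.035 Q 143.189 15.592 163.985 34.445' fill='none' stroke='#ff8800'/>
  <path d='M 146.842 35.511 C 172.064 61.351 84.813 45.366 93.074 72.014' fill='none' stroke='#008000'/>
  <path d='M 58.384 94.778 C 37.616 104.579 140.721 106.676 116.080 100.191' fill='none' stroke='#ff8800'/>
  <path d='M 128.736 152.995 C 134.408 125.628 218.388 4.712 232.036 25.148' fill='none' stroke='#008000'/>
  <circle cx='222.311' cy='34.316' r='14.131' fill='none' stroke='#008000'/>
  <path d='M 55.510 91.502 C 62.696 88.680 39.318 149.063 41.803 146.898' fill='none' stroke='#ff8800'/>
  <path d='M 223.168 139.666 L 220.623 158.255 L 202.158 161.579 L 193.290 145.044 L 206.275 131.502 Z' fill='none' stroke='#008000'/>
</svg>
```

Since the viewBox matches the mm dimensions, user units are millimetres directly. The only transform is the Y-flip y_m = 172.457 − y_svg.

Shape 1 is a quadratic bezier drawn with `<path>`. Its stroke #ff8800 means score at S503, F1759. After flipping Y the toolpath is (106.855,142.422) → (120.767,146.867) → (133.436,148.649) → (144.862,147.767) → (155.045,144.221) → (163.985,138.012).

Shape 2 is a cubic bezier drawn with `<path>`. Its stroke #008000 means cut at S760, F1463. After flipping Y the toolpath is (146.842,136.946) → (150.142,125.785) → (136.432,120.609) → (115.696,117.362) → (97.915,111.992) → (93.074,100.443).

Shape 3 is a cubic bezier drawn with `<path>`. Its stroke #ff8800 means score at S503, F1759. After flipping Y the toolpath is (58.384,77.679) → (58.775,72.730) → (76.818,69.672) → (100.435,68.547) → (117.548,69.398) → (116.080,72.266).

Shape 4 is a cubic bezier drawn with `<path>`. Its stroke #008000 means cut at S760, F1463. After flipping Y the toolpath is (128.736,19.462) → (140.347,45.229) → (163.617,82.172) → (191.412,119.017) → (216.596,144.488) → (232.036,147.309).

Shape 5 is a circle drawn with `<circle>`. Its stroke #008000 means cut at S760, F1463. After flipping Y the toolpath is (236.442,138.141) → (233.743,146.447) → (226.678,151.580) → (217.944,151.580) → (210.879,146.447) → (208.180,138.141) → (210.879,129.835) → (217.944,124.702) → (226.678,124.702) → (233.743,129.835) → (236.442,138.141), returning to the start.

Shape 6 is a cubic bezier drawn with `<path>`. Its stroke #ff8800 means score at S503, F1759. After flipping Y the toolpath is (55.510,80.955) → (56.605,76.070) → (53.074,62.051) → (47.624,44.936) → (42.964,30.760) → (41.803,25.559).

Shape 7 is a regular polygon drawn with `<path>`. Its stroke #008000 means cut at S760, F1463. After flipping Y the toolpath is (223.168,32.791) → (220.623,14.202) → (202.158,10.878) → (193.290,27.413) → (206.275,40.955) → (223.168,32.791), returning to the start.

G21
G90
G00 X106.855 Y142.422
M4 S503
G1 X120.767 Y146.867 F1759
G1 X133.436 Y148.649
G1 X144.862 Y147.767
G1 X155.045 Y144.221
G1 X163.985 Y138.012
M5
G00 X146.842 Y136.946
M4 S760
G1 X150.142 Y125.785 F1463
G1 X136.432 Y120.609
G1 X115.696 Y117.362
G1 X97.915 Y111.992
G1 X93.074 Y100.443
M5
G00 X58.384 Y77.679
M4 S503
G1 X58.775 Y72.730 F1759
G1 X76.818 Y69.672
G1 X100.435 Y68.547
G1 X117.548 Y69.398
G1 X116.080 Y72.266
M5
G00 X128.736 Y19.462
M4 S760
G1 X140.347 Y45.229 F1463
G1 X163.617 Y82.172
G1 X191.412 Y119.017
G1 X216.596 Y144.488
G1 X232.036 Y147.309
M5
G00 X236.442 Y138.141
M4 S760
G1 X233.743 Y146.447 F1463
G1 X226.678 Y151.580
G1 X217.944 Y151.580
G1 X210.879 Y146.447
G1 X208.180 Y138.141
G1 X210.879 Y129.835
G1 X217.944 Y124.702
G1 X226.678 Y124.702
G1 X233.743 Y129.835
G1 X236.442 Y138.141
M5
G00 X55.510 Y80.955
M4 S503
G1 X56.605 Y76.070 F1759
G1 X53.074 Y62.051
G1 X47.624 Y44.936
G1 X42.964 Y30.760
G1 X41.803 Y25.559
M5
G00 X223.168 Y32.791
M4 S760
G1 X220.623 Y14.202 F1463
G1 X202.158 Y10.878
G1 X193.290 Y27.413
G1 X206.275 Y40.955
G1 X223.168 Y32.791
M5
G00 X0.000 Y0.000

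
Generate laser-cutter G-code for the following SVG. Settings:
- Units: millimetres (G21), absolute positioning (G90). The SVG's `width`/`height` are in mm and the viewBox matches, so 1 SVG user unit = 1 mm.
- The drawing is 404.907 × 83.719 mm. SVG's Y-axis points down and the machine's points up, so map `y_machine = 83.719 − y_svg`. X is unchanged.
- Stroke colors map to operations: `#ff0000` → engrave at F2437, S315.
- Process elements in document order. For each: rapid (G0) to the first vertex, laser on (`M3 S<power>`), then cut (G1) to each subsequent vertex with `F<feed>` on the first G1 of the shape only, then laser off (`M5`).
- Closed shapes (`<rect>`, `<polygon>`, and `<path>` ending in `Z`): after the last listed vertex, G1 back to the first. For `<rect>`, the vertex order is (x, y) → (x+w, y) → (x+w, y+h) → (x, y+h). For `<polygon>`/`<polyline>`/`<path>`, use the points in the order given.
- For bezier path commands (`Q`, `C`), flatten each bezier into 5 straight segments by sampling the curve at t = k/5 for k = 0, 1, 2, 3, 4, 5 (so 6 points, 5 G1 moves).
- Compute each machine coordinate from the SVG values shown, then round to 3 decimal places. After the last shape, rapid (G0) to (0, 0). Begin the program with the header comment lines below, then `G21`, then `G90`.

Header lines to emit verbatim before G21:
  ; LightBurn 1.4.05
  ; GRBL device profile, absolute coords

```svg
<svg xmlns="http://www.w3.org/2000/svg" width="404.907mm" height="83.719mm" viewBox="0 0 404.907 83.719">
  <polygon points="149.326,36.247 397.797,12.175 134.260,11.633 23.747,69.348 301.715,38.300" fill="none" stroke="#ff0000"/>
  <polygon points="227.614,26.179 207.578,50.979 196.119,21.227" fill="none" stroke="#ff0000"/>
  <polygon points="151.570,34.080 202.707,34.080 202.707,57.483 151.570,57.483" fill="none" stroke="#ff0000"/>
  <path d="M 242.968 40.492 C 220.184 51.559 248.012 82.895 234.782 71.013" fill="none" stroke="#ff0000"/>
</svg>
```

; LightBurn 1.4.05
; GRBL device profile, absolute coords
G21
G90
G0 X149.326 Y47.472
M3 S315
G1 X397.797 Y71.544 F2437
G1 X134.260 Y72.086
G1 X23.747 Y14.371
G1 X301.715 Y45.419
G1 X149.326 Y47.472
M5
G0 X227.614 Y57.540
M3 S315
G1 X207.578 Y32.740 F2437
G1 X196.119 Y62.492
G1 X227.614 Y57.540
M5
G0 X151.570 Y49.639
M3 S315
G1 X202.707 Y49.639 F2437
G1 X202.707 Y26.236
G1 X151.570 Y26.236
G1 X151.570 Y49.639
M5
G0 X242.968 Y43.227
M3 S315
G1 X234.638 Y34.662 F2437
G1 X234.054 Y24.281
G1 X236.817 Y15.129
G1 X238.526 Y10.255
G1 X234.782 Y12.706
M5
G0 X0.000 Y0.000

1 u = 1 mm; y_m = 83.719 − y.

[1] `<polygon>` closed polygon, #ff0000→engrave S315 F2437: (149.326,47.472) → (397.797,71.544) → (134.260,72.086) → (23.747,14.371) → (301.715,45.419) → (149.326,47.472) (closed)

[2] `<polygon>` regular polygon, #ff0000→engrave S315 F2437: (227.614,57.540) → (207.578,32.740) → (196.119,62.492) → (227.614,57.540) (closed)

[3] `<polygon>` rectangle, #ff0000→engrave S315 F2437: (151.570,49.639) → (202.707,49.639) → (202.707,26.236) → (151.570,26.236) → (151.570,49.639) (closed)

[4] `<path>` cubic bezier, #ff0000→engrave S315 F2437: (242.968,43.227) → (234.638,34.662) → (234.054,24.281) → (236.817,15.129) → (238.526,10.255) → (234.782,12.706)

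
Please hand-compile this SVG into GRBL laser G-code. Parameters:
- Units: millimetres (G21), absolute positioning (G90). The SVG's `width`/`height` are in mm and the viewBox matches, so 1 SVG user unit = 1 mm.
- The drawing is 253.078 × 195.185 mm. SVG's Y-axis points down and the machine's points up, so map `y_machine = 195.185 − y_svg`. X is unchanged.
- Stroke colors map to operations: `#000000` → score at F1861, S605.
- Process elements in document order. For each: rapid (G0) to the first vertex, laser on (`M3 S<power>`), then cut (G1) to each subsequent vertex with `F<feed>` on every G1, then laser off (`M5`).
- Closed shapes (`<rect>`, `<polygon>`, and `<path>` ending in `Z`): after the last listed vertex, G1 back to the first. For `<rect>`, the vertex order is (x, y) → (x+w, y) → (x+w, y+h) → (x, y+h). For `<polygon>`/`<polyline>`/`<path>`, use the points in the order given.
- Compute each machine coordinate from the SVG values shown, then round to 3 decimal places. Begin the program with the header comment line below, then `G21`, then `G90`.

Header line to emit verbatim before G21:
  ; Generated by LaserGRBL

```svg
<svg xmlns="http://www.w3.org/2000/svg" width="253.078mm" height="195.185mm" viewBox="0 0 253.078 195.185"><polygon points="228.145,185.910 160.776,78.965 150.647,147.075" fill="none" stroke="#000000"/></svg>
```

; Generated by LaserGRBL
G21
G90
G0 X228.145 Y9.275
M3 S605
G1 X160.776 Y116.220 F1861
G1 X150.647 Y48.110 F1861
G1 X228.145 Y9.275 F1861
M5

viewBox `0 0 253.078 195.185` with mm width/height → 1 unit = 1 mm. Flip: y_m = 195.185 − y_svg.

**Shape 1** — `<polygon>` closed polygon, stroke `#000000` → score (S605, F1861). Machine vertices: (228.145,9.275) → (160.776,116.220) → (150.647,48.110) → (228.145,9.275). Closed: final G1 returns to the first vertex.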